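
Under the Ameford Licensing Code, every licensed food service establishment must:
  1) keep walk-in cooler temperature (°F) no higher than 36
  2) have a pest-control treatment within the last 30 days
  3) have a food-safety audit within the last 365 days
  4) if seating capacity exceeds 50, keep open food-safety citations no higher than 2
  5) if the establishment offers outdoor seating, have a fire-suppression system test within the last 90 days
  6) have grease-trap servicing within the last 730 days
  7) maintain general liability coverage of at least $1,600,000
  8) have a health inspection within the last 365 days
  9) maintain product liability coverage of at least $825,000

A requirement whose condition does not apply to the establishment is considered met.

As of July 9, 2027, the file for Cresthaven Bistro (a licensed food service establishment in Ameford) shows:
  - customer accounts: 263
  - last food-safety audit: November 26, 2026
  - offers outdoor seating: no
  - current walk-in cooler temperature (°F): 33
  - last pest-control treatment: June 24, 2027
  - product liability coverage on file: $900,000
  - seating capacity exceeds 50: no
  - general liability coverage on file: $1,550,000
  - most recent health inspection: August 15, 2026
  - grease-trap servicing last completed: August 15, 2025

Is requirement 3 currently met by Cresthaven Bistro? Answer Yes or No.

Yes

3. food-safety audit 225 days ago vs limit 365 → met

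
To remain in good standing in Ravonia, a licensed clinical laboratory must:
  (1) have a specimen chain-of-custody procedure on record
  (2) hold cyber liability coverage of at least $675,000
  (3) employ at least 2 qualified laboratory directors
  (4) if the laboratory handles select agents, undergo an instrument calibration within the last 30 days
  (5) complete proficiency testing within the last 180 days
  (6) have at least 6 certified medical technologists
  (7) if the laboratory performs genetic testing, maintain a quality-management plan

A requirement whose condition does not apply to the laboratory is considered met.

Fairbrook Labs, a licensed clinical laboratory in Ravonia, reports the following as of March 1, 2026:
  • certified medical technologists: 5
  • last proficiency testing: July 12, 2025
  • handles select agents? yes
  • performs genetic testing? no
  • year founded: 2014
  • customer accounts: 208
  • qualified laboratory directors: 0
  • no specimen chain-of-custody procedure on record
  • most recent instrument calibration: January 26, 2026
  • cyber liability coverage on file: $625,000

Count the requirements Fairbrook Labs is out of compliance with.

1. specimen chain-of-custody procedure absent → not met
2. cyber liability coverage $625,000 < $675,000 → not met
3. qualified laboratory directors 0 < 2 → not met
4. condition 'handles select agents' holds; instrument calibration 34 days ago vs limit 30 → not met
5. proficiency testing 232 days ago vs limit 180 → not met
6. certified medical technologists 5 < 6 → not met
7. condition 'performs genetic testing' does not hold → requirement n/a → met
Not met: 6 of 7

6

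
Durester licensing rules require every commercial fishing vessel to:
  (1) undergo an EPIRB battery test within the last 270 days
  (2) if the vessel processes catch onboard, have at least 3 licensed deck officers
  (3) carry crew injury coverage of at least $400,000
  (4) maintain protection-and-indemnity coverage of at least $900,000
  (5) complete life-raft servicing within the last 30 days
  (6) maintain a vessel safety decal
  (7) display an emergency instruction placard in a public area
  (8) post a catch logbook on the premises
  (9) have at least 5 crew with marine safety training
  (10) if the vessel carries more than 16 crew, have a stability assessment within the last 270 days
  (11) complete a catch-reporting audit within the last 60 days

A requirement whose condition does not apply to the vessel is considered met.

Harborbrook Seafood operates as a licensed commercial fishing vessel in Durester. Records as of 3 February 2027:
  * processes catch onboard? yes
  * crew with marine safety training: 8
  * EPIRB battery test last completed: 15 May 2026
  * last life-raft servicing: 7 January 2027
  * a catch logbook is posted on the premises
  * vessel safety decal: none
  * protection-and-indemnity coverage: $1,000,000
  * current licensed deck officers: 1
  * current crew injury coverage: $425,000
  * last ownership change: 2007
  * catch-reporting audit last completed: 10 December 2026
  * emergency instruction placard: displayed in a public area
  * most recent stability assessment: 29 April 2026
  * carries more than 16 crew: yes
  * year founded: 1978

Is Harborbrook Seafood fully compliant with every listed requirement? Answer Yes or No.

1. EPIRB battery test 264 days ago vs limit 270 → met
2. condition 'processes catch onboard' holds; licensed deck officers 1 < 3 → not met
3. crew injury coverage $425,000 ≥ $400,000 → met
4. protection-and-indemnity coverage $1,000,000 ≥ $900,000 → met
5. life-raft servicing 27 days ago vs limit 30 → met
6. vessel safety decal absent → not met
7. emergency instruction placard present → met
8. catch logbook present → met
9. crew with marine safety training 8 ≥ 5 → met
10. condition 'carries more than 16 crew' holds; stability assessment 280 days ago vs limit 270 → not met
11. catch-reporting audit 55 days ago vs limit 60 → met
Not met: 2, 6, 10

No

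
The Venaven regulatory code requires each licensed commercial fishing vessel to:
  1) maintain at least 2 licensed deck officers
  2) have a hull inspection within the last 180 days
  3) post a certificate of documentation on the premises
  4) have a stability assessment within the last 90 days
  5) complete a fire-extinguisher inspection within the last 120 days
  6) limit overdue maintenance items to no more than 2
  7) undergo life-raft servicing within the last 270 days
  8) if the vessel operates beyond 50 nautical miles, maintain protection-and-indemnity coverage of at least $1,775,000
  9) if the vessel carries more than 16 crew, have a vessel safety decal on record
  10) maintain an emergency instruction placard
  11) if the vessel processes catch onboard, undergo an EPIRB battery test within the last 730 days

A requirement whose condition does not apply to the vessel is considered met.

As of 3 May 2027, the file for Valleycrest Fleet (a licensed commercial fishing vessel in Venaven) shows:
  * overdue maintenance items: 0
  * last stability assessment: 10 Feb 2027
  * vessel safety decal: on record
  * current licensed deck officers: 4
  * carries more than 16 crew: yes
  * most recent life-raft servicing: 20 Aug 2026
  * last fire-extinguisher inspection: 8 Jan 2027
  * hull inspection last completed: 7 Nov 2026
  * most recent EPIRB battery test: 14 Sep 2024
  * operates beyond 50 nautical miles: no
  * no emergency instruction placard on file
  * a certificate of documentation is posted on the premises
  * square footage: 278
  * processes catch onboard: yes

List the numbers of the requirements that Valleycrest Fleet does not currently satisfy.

10, 11

1. licensed deck officers 4 ≥ 2 → met
2. hull inspection 177 days ago vs limit 180 → met
3. certificate of documentation present → met
4. stability assessment 82 days ago vs limit 90 → met
5. fire-extinguisher inspection 115 days ago vs limit 120 → met
6. overdue maintenance items 0 ≤ 2 → met
7. life-raft servicing 256 days ago vs limit 270 → met
8. condition 'operates beyond 50 nautical miles' does not hold → requirement n/a → met
9. condition 'carries more than 16 crew' holds; vessel safety decal present → met
10. emergency instruction placard absent → not met
11. condition 'processes catch onboard' holds; EPIRB battery test 961 days ago vs limit 730 → not met
Not met: 10, 11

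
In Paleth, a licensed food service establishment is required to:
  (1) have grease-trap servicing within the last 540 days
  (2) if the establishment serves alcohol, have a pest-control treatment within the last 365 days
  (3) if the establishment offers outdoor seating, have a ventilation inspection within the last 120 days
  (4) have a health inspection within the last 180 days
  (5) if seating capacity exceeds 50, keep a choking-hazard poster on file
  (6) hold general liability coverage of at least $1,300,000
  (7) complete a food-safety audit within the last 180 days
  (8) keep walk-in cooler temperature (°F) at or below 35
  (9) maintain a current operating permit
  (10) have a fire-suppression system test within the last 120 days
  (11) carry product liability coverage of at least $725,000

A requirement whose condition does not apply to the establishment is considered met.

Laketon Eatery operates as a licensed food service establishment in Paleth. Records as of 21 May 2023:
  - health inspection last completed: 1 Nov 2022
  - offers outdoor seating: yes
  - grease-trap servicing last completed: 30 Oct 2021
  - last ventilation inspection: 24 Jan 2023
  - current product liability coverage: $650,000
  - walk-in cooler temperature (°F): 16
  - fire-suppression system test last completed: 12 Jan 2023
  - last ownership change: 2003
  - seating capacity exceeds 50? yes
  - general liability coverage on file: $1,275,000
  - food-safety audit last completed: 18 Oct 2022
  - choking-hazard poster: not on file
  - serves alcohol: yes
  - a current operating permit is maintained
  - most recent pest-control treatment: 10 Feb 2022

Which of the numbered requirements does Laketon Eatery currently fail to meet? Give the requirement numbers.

1. grease-trap servicing 568 days ago vs limit 540 → not met
2. condition 'serves alcohol' holds; pest-control treatment 465 days ago vs limit 365 → not met
3. condition 'offers outdoor seating' holds; ventilation inspection 117 days ago vs limit 120 → met
4. health inspection 201 days ago vs limit 180 → not met
5. condition 'seating capacity exceeds 50' holds; choking-hazard poster absent → not met
6. general liability coverage $1,275,000 < $1,300,000 → not met
7. food-safety audit 215 days ago vs limit 180 → not met
8. walk-in cooler temperature (°F) 16 ≤ 35 → met
9. current operating permit present → met
10. fire-suppression system test 129 days ago vs limit 120 → not met
11. product liability coverage $650,000 < $725,000 → not met
Not met: 1, 2, 4, 5, 6, 7, 10, 11

1, 2, 4, 5, 6, 7, 10, 11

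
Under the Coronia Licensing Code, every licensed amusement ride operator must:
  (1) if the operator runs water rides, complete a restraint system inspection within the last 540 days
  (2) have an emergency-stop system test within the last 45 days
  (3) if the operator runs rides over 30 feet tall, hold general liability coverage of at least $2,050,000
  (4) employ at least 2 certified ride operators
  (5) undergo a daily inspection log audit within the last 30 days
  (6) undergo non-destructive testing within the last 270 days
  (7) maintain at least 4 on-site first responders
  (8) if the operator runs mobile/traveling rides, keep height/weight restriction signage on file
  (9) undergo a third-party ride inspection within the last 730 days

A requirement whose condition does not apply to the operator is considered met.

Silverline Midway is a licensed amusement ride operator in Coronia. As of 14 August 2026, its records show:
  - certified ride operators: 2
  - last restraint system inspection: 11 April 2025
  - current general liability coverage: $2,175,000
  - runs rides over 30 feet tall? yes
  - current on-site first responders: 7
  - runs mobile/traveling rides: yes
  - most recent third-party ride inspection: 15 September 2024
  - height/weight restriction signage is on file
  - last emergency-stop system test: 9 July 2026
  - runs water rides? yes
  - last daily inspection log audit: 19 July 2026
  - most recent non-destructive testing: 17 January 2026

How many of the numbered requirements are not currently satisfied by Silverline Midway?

1. condition 'runs water rides' holds; restraint system inspection 490 days ago vs limit 540 → met
2. emergency-stop system test 36 days ago vs limit 45 → met
3. condition 'runs rides over 30 feet tall' holds; general liability coverage $2,175,000 ≥ $2,050,000 → met
4. certified ride operators 2 ≥ 2 → met
5. daily inspection log audit 26 days ago vs limit 30 → met
6. non-destructive testing 209 days ago vs limit 270 → met
7. on-site first responders 7 ≥ 4 → met
8. condition 'runs mobile/traveling rides' holds; height/weight restriction signage present → met
9. third-party ride inspection 698 days ago vs limit 730 → met
Not met: 0 of 9

0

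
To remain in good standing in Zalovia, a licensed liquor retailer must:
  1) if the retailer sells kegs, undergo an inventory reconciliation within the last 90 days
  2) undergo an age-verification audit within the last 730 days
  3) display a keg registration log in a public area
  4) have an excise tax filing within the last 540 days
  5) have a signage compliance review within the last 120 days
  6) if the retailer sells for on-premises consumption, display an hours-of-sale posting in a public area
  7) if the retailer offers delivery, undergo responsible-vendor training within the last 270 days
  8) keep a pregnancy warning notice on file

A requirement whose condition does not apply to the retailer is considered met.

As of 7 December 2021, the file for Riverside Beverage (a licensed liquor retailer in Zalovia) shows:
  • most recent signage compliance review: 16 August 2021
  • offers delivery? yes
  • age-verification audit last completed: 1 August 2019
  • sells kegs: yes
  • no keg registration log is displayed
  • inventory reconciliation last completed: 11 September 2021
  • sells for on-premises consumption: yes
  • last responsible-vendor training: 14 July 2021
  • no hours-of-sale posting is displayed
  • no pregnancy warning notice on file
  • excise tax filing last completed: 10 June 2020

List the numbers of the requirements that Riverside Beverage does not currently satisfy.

1. condition 'sells kegs' holds; inventory reconciliation 87 days ago vs limit 90 → met
2. age-verification audit 859 days ago vs limit 730 → not met
3. keg registration log absent → not met
4. excise tax filing 545 days ago vs limit 540 → not met
5. signage compliance review 113 days ago vs limit 120 → met
6. condition 'sells for on-premises consumption' holds; hours-of-sale posting absent → not met
7. condition 'offers delivery' holds; responsible-vendor training 146 days ago vs limit 270 → met
8. pregnancy warning notice absent → not met
Not met: 2, 3, 4, 6, 8

2, 3, 4, 6, 8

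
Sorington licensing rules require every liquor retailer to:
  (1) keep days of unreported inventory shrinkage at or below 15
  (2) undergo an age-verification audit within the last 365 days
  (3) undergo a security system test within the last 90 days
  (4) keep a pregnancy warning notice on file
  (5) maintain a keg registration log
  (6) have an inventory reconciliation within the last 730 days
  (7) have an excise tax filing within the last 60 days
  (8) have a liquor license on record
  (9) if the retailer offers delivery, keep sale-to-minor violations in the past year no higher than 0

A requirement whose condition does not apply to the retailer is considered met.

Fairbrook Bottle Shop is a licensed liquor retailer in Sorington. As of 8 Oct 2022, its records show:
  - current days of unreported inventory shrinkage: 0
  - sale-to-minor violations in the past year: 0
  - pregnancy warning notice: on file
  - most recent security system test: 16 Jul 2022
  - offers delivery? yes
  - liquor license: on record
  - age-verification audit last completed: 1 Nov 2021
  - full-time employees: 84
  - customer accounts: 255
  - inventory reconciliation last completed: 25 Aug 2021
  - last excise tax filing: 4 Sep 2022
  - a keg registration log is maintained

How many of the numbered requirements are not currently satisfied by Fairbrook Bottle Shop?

0

1. days of unreported inventory shrinkage 0 ≤ 15 → met
2. age-verification audit 341 days ago vs limit 365 → met
3. security system test 84 days ago vs limit 90 → met
4. pregnancy warning notice present → met
5. keg registration log present → met
6. inventory reconciliation 409 days ago vs limit 730 → met
7. excise tax filing 34 days ago vs limit 60 → met
8. liquor license present → met
9. condition 'offers delivery' holds; sale-to-minor violations in the past year 0 ≤ 0 → met
Not met: 0 of 9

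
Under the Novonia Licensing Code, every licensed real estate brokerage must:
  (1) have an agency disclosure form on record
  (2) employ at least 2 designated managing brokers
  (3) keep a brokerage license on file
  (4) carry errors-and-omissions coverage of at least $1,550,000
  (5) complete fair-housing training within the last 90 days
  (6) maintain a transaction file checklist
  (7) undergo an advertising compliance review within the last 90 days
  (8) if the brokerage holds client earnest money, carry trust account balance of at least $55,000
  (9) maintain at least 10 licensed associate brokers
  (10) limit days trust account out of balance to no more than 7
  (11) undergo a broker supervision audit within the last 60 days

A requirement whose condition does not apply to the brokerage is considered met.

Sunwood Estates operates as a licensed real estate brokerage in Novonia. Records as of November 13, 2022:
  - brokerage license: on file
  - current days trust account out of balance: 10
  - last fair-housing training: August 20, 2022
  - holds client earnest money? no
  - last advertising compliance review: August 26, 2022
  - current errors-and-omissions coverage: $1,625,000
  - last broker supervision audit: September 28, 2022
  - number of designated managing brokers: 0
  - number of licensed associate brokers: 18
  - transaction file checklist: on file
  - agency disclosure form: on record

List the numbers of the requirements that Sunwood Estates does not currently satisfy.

2, 10

1. agency disclosure form present → met
2. designated managing brokers 0 < 2 → not met
3. brokerage license present → met
4. errors-and-omissions coverage $1,625,000 ≥ $1,550,000 → met
5. fair-housing training 85 days ago vs limit 90 → met
6. transaction file checklist present → met
7. advertising compliance review 79 days ago vs limit 90 → met
8. condition 'holds client earnest money' does not hold → requirement n/a → met
9. licensed associate brokers 18 ≥ 10 → met
10. days trust account out of balance 10 > 7 → not met
11. broker supervision audit 46 days ago vs limit 60 → met
Not met: 2, 10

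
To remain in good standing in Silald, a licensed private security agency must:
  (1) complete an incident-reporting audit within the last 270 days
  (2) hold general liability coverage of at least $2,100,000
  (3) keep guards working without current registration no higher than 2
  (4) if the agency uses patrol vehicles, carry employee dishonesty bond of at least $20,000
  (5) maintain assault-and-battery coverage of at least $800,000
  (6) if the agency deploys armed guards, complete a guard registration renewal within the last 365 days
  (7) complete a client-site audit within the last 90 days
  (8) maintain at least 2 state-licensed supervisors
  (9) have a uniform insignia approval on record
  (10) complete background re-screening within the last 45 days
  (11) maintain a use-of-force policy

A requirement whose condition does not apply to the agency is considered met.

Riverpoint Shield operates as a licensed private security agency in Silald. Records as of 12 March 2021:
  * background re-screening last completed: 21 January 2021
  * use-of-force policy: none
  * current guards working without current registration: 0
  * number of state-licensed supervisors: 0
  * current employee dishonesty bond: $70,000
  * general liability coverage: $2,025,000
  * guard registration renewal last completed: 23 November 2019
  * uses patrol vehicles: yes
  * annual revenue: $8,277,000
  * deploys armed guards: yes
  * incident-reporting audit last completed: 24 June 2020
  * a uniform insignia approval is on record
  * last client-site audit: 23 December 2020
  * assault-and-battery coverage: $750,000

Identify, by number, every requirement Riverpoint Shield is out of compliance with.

1. incident-reporting audit 261 days ago vs limit 270 → met
2. general liability coverage $2,025,000 < $2,100,000 → not met
3. guards working without current registration 0 ≤ 2 → met
4. condition 'uses patrol vehicles' holds; employee dishonesty bond $70,000 ≥ $20,000 → met
5. assault-and-battery coverage $750,000 < $800,000 → not met
6. condition 'deploys armed guards' holds; guard registration renewal 475 days ago vs limit 365 → not met
7. client-site audit 79 days ago vs limit 90 → met
8. state-licensed supervisors 0 < 2 → not met
9. uniform insignia approval present → met
10. background re-screening 50 days ago vs limit 45 → not met
11. use-of-force policy absent → not met
Not met: 2, 5, 6, 8, 10, 11

2, 5, 6, 8, 10, 11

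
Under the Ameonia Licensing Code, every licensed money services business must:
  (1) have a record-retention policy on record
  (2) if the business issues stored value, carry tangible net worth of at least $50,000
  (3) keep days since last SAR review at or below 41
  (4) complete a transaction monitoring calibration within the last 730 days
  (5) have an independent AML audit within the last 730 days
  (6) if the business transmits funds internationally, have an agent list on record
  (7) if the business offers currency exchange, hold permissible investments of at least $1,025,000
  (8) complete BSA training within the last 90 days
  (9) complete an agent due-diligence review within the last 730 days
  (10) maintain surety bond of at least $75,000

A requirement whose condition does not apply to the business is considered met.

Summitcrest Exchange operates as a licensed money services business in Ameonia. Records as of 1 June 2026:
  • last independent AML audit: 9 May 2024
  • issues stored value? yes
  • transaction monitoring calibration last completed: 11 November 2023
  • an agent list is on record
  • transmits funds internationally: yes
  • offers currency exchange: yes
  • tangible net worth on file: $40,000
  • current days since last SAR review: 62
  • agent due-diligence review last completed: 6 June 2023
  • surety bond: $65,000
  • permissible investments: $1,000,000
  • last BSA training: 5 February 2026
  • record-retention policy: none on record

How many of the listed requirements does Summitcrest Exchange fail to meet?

9

1. record-retention policy absent → not met
2. condition 'issues stored value' holds; tangible net worth $40,000 < $50,000 → not met
3. days since last SAR review 62 > 41 → not met
4. transaction monitoring calibration 933 days ago vs limit 730 → not met
5. independent AML audit 753 days ago vs limit 730 → not met
6. condition 'transmits funds internationally' holds; agent list present → met
7. condition 'offers currency exchange' holds; permissible investments $1,000,000 < $1,025,000 → not met
8. BSA training 116 days ago vs limit 90 → not met
9. agent due-diligence review 1091 days ago vs limit 730 → not met
10. surety bond $65,000 < $75,000 → not met
Not met: 9 of 10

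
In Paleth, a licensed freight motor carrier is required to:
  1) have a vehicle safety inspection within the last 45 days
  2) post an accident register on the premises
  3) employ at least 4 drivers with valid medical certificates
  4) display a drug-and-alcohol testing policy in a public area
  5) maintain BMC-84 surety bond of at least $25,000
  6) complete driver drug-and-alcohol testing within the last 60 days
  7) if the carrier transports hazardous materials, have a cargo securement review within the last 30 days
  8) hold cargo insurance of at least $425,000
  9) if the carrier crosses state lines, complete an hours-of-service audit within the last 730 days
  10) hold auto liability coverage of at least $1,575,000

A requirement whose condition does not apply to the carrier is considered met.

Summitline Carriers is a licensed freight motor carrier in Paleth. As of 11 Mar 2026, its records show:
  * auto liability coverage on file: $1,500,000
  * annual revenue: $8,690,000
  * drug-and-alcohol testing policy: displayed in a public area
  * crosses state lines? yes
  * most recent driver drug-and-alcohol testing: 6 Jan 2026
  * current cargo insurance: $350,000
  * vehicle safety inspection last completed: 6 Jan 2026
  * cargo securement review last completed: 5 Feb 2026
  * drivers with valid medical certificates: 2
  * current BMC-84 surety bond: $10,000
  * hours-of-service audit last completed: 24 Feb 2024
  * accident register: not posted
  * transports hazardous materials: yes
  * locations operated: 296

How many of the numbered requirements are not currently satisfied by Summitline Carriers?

9

1. vehicle safety inspection 64 days ago vs limit 45 → not met
2. accident register absent → not met
3. drivers with valid medical certificates 2 < 4 → not met
4. drug-and-alcohol testing policy present → met
5. BMC-84 surety bond $10,000 < $25,000 → not met
6. driver drug-and-alcohol testing 64 days ago vs limit 60 → not met
7. condition 'transports hazardous materials' holds; cargo securement review 34 days ago vs limit 30 → not met
8. cargo insurance $350,000 < $425,000 → not met
9. condition 'crosses state lines' holds; hours-of-service audit 746 days ago vs limit 730 → not met
10. auto liability coverage $1,500,000 < $1,575,000 → not met
Not met: 9 of 10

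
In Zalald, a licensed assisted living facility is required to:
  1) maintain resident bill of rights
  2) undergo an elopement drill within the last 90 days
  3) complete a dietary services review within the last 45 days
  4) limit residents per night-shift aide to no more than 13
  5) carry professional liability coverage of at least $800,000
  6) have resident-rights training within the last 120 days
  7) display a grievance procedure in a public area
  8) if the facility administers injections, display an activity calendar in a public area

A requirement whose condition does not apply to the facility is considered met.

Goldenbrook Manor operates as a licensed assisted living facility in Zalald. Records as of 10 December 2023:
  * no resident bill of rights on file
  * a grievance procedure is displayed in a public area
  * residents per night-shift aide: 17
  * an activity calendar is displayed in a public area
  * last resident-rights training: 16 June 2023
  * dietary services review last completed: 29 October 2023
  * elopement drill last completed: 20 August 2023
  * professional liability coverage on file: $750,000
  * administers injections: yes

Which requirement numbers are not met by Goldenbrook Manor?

1. resident bill of rights absent → not met
2. elopement drill 112 days ago vs limit 90 → not met
3. dietary services review 42 days ago vs limit 45 → met
4. residents per night-shift aide 17 > 13 → not met
5. professional liability coverage $750,000 < $800,000 → not met
6. resident-rights training 177 days ago vs limit 120 → not met
7. grievance procedure present → met
8. condition 'administers injections' holds; activity calendar present → met
Not met: 1, 2, 4, 5, 6

1, 2, 4, 5, 6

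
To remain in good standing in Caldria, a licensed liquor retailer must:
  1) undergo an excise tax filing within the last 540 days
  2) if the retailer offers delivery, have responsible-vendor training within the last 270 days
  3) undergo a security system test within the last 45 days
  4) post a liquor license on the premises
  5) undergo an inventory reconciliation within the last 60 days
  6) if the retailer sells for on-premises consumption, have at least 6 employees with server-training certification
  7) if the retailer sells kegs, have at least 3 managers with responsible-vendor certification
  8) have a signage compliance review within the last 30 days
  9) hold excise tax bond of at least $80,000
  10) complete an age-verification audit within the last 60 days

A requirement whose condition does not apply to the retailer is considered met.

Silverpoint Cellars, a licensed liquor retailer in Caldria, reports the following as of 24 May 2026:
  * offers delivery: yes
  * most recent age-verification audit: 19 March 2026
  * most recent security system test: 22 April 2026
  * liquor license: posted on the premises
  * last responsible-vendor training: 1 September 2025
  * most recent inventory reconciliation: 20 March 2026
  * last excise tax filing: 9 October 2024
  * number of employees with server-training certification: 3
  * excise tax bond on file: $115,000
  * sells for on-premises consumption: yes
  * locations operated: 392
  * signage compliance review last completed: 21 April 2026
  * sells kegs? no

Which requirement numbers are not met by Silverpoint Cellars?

1, 5, 6, 8, 10

1. excise tax filing 592 days ago vs limit 540 → not met
2. condition 'offers delivery' holds; responsible-vendor training 265 days ago vs limit 270 → met
3. security system test 32 days ago vs limit 45 → met
4. liquor license present → met
5. inventory reconciliation 65 days ago vs limit 60 → not met
6. condition 'sells for on-premises consumption' holds; employees with server-training certification 3 < 6 → not met
7. condition 'sells kegs' does not hold → requirement n/a → met
8. signage compliance review 33 days ago vs limit 30 → not met
9. excise tax bond $115,000 ≥ $80,000 → met
10. age-verification audit 66 days ago vs limit 60 → not met
Not met: 1, 5, 6, 8, 10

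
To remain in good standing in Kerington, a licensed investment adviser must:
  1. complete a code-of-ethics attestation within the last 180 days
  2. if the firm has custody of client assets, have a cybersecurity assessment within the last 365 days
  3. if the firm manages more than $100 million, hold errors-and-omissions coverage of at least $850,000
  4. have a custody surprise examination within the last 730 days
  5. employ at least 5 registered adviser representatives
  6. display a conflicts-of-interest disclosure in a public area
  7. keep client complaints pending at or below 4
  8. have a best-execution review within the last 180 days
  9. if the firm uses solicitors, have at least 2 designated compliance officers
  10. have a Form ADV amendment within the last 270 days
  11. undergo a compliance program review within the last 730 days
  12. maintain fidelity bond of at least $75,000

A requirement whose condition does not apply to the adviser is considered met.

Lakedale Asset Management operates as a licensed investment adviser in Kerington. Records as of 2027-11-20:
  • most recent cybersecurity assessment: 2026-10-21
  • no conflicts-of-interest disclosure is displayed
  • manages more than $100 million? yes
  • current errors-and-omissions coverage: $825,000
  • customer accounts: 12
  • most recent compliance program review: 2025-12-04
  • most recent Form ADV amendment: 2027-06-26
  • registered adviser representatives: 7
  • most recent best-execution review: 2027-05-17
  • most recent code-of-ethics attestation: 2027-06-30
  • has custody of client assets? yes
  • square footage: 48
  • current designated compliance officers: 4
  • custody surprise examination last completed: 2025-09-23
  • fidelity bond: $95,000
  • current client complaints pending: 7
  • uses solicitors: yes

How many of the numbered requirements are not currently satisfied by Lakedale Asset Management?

1. code-of-ethics attestation 143 days ago vs limit 180 → met
2. condition 'has custody of client assets' holds; cybersecurity assessment 395 days ago vs limit 365 → not met
3. condition 'manages more than $100 million' holds; errors-and-omissions coverage $825,000 < $850,000 → not met
4. custody surprise examination 788 days ago vs limit 730 → not met
5. registered adviser representatives 7 ≥ 5 → met
6. conflicts-of-interest disclosure absent → not met
7. client complaints pending 7 > 4 → not met
8. best-execution review 187 days ago vs limit 180 → not met
9. condition 'uses solicitors' holds; designated compliance officers 4 ≥ 2 → met
10. Form ADV amendment 147 days ago vs limit 270 → met
11. compliance program review 716 days ago vs limit 730 → met
12. fidelity bond $95,000 ≥ $75,000 → met
Not met: 6 of 12

6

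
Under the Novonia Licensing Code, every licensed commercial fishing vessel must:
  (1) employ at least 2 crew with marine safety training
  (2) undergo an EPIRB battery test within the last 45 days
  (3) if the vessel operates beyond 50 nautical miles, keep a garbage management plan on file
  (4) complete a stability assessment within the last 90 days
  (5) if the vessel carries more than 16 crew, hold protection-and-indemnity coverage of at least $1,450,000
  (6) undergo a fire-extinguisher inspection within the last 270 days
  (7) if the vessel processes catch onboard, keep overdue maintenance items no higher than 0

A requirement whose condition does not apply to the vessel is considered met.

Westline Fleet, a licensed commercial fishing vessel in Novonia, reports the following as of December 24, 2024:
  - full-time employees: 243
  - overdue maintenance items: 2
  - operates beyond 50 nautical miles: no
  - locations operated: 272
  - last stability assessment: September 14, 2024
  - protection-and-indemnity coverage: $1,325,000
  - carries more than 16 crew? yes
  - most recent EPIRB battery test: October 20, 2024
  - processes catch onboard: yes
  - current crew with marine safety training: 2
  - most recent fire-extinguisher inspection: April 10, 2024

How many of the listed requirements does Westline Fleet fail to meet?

4

1. crew with marine safety training 2 ≥ 2 → met
2. EPIRB battery test 65 days ago vs limit 45 → not met
3. condition 'operates beyond 50 nautical miles' does not hold → requirement n/a → met
4. stability assessment 101 days ago vs limit 90 → not met
5. condition 'carries more than 16 crew' holds; protection-and-indemnity coverage $1,325,000 < $1,450,000 → not met
6. fire-extinguisher inspection 258 days ago vs limit 270 → met
7. condition 'processes catch onboard' holds; overdue maintenance items 2 > 0 → not met
Not met: 4 of 7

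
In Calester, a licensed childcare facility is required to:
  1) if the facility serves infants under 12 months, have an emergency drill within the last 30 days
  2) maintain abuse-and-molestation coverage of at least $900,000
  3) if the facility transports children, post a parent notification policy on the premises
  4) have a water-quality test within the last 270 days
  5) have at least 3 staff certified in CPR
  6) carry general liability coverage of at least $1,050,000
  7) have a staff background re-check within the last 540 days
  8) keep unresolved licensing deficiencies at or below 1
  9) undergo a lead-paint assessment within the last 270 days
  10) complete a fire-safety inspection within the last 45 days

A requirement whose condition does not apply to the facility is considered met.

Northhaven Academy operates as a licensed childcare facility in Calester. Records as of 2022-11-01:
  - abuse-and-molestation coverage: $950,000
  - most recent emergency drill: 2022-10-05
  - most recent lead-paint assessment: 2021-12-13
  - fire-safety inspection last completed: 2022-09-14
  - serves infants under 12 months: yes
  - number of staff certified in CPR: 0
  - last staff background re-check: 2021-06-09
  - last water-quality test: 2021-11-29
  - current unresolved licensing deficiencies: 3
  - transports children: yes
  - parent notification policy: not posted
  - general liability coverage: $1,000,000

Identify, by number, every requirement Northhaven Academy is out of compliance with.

1. condition 'serves infants under 12 months' holds; emergency drill 27 days ago vs limit 30 → met
2. abuse-and-molestation coverage $950,000 ≥ $900,000 → met
3. condition 'transports children' holds; parent notification policy absent → not met
4. water-quality test 337 days ago vs limit 270 → not met
5. staff certified in CPR 0 < 3 → not met
6. general liability coverage $1,000,000 < $1,050,000 → not met
7. staff background re-check 510 days ago vs limit 540 → met
8. unresolved licensing deficiencies 3 > 1 → not met
9. lead-paint assessment 323 days ago vs limit 270 → not met
10. fire-safety inspection 48 days ago vs limit 45 → not met
Not met: 3, 4, 5, 6, 8, 9, 10

3, 4, 5, 6, 8, 9, 10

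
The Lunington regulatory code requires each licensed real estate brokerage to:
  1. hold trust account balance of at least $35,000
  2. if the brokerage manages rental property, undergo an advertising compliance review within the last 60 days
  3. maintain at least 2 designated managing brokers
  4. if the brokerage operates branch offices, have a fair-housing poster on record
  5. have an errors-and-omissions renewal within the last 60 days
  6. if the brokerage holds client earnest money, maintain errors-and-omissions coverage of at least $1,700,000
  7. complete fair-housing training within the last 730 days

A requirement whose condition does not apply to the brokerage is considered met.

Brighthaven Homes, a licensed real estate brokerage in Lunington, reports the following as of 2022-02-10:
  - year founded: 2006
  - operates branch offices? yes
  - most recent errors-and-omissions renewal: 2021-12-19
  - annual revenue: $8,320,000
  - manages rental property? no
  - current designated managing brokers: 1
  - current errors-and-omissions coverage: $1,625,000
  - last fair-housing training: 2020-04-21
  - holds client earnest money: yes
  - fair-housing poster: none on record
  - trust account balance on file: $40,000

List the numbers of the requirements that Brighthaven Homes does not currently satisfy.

3, 4, 6

1. trust account balance $40,000 ≥ $35,000 → met
2. condition 'manages rental property' does not hold → requirement n/a → met
3. designated managing brokers 1 < 2 → not met
4. condition 'operates branch offices' holds; fair-housing poster absent → not met
5. errors-and-omissions renewal 53 days ago vs limit 60 → met
6. condition 'holds client earnest money' holds; errors-and-omissions coverage $1,625,000 < $1,700,000 → not met
7. fair-housing training 660 days ago vs limit 730 → met
Not met: 3, 4, 6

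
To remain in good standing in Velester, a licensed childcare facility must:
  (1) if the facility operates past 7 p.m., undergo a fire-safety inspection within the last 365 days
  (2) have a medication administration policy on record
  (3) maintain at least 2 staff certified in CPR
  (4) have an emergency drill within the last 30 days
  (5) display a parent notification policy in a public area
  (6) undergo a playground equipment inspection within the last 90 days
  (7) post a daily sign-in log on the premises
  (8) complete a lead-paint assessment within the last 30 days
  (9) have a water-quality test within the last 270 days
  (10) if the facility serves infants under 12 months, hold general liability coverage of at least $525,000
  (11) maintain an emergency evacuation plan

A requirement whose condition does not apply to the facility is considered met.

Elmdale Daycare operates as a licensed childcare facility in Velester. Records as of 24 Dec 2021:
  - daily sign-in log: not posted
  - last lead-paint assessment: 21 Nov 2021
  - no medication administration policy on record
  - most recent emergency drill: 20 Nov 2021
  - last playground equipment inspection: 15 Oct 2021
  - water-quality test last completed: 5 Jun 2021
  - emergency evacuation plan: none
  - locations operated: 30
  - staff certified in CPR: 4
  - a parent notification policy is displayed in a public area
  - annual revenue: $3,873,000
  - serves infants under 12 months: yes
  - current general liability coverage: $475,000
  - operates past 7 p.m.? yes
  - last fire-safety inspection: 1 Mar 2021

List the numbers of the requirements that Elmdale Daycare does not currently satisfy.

2, 4, 7, 8, 10, 11

1. condition 'operates past 7 p.m.' holds; fire-safety inspection 298 days ago vs limit 365 → met
2. medication administration policy absent → not met
3. staff certified in CPR 4 ≥ 2 → met
4. emergency drill 34 days ago vs limit 30 → not met
5. parent notification policy present → met
6. playground equipment inspection 70 days ago vs limit 90 → met
7. daily sign-in log absent → not met
8. lead-paint assessment 33 days ago vs limit 30 → not met
9. water-quality test 202 days ago vs limit 270 → met
10. condition 'serves infants under 12 months' holds; general liability coverage $475,000 < $525,000 → not met
11. emergency evacuation plan absent → not met
Not met: 2, 4, 7, 8, 10, 11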